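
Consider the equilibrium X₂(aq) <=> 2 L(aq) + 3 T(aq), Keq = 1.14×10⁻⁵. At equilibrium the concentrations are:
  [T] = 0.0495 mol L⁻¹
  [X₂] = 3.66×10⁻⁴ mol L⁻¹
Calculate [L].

[L] = 0.00587 mol L⁻¹

At equilibrium, Keq = [L]²·[T]³ / [X₂] = 1.14×10⁻⁵.
([L])²·(0.0495)³ / (3.66×10⁻⁴) = 1.14×10⁻⁵
[L]² = 3.44×10⁻⁵ ⇒ [L] = 0.00587 mol L⁻¹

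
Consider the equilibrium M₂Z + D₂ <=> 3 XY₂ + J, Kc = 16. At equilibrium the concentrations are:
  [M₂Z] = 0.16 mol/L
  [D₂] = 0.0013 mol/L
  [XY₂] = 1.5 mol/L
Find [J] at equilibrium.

[J] = 9.9×10⁻⁴ mol/L

At equilibrium, Kc = [XY₂]³·[J] / ([M₂Z]·[D₂]) = 16.
(1.5)³·([J]) / ((0.16)·(0.0013)) = 16
[J] = 9.86×10⁻⁴ = 9.9×10⁻⁴ mol/L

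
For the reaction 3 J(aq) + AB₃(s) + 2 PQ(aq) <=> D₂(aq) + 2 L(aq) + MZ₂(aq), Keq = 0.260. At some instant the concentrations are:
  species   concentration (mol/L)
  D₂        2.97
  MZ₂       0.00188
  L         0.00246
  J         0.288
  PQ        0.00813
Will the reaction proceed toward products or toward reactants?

in the forward direction

(AB₃ is a pure solid — omitted from Q.)
Q = [D₂]·[L]²·[MZ₂] / ([J]³·[PQ]²) = (2.97)·(0.00246)²·(0.00188) / ((0.288)³·(0.00813)²) = 0.0214
Q = 0.0214 < Keq = 0.260, so the forward reaction proceeds.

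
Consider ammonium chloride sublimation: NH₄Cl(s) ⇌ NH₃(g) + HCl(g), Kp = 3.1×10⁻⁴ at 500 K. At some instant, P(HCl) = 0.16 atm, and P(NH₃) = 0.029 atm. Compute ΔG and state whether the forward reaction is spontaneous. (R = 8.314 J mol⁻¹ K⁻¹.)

(NH₄Cl is a pure solid — omitted from Qp.)
Qp = P(NH₃)·P(HCl) = (0.029)·(0.16) = 0.00464
ΔG = RT ln(Qp/Kp) = (8.314 J mol⁻¹ K⁻¹)(500 K) × ln(0.00464/3.1×10⁻⁴)
   = (4.157 kJ/mol)(2.706) = 11.2 kJ/mol
ΔG > 0, so the forward reaction is non-spontaneous (proceeds in reverse).

ΔG = 11.2 kJ/mol; the forward reaction is non-spontaneous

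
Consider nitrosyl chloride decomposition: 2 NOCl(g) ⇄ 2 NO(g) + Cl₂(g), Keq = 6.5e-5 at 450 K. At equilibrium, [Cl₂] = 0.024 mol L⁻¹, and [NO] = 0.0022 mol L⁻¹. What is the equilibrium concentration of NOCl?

[NOCl] = 0.042 mol L⁻¹

At equilibrium, Keq = [NO]²·[Cl₂] / [NOCl]² = 6.5e-5.
(0.0022)²·(0.024) / ([NOCl])² = 6.5e-5
[NOCl]² = 0.00179 ⇒ [NOCl] = 0.042 mol L⁻¹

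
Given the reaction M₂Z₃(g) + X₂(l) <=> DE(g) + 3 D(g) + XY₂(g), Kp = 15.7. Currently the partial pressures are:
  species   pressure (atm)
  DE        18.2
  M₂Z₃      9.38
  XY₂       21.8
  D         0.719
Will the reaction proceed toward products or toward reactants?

(X₂ is a pure liquid — omitted from Qp.)
Qp = P(DE)·P(D)³·P(XY₂) / P(M₂Z₃) = (18.2)·(0.719)³·(21.8) / (9.38) = 15.7
Qp = 15.7 = Kp, so the system is already at equilibrium.

at equilibrium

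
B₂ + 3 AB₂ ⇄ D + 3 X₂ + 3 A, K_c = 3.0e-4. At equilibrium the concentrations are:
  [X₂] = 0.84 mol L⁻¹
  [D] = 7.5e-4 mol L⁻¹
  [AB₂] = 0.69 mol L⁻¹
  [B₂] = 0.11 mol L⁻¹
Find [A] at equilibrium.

At equilibrium, K_c = [D]·[X₂]³·[A]³ / ([B₂]·[AB₂]³) = 3.0e-4.
(7.5e-4)·(0.84)³·([A])³ / ((0.11)·(0.69)³) = 3.0e-4
[A]³ = 0.0244 ⇒ [A] = 0.29 mol L⁻¹

[A] = 0.29 mol L⁻¹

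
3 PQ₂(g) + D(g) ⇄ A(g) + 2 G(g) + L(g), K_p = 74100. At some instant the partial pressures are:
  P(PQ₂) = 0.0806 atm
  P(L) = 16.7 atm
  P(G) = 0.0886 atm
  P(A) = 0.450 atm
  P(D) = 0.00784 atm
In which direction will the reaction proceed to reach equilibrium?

Q_p = P(A)·P(G)²·P(L) / (P(PQ₂)³·P(D)) = (0.450)·(0.0886)²·(16.7) / ((0.0806)³·(0.00784)) = 14400
Q_p = 14400 < K_p = 74100, so the forward reaction proceeds.

toward products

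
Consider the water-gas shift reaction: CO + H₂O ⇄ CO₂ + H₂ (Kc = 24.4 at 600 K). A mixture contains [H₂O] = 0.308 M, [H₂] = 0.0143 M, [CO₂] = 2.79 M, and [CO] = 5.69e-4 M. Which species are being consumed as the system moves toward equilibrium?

Qc = [CO₂]·[H₂] / ([CO]·[H₂O]) = (2.79)·(0.0143) / ((5.69e-4)·(0.308)) = 228
Qc = 228 > Kc = 24.4: net reverse reaction.

CO₂, H₂ (products)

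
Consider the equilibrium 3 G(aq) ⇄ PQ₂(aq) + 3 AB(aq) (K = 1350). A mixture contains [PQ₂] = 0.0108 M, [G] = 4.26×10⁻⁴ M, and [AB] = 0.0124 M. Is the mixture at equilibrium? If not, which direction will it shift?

no; Q < K, reaction proceeds forward

Q = [PQ₂]·[AB]³ / [G]³ = (0.0108)·(0.0124)³ / (4.26×10⁻⁴)³ = 266
Q = 266 < K = 1350: net forward reaction.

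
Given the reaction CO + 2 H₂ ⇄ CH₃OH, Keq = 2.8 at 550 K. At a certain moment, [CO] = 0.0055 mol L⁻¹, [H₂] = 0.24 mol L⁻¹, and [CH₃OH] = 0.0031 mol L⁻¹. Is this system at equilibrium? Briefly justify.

no; Q > K, reaction proceeds in reverse

Q = [CH₃OH] / ([CO]·[H₂]²) = (0.0031) / ((0.0055)·(0.24)²) = 9.8
Q = 9.8 > Keq = 2.8: net reverse reaction.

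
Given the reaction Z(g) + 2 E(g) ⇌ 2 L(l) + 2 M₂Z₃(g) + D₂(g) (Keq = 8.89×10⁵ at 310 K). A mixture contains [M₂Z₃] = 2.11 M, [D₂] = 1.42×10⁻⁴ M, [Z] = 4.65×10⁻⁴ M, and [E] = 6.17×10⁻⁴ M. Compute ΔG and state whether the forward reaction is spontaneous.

ΔG = 3.58 kJ/mol; the forward reaction is non-spontaneous

(L is a pure liquid — omitted from Q.)
Q = [M₂Z₃]²·[D₂] / ([Z]·[E]²) = (2.11)²·(1.42×10⁻⁴) / ((4.65×10⁻⁴)·(6.17×10⁻⁴)²) = 3.57×10⁶
ΔG = RT ln(Q/Keq) = (8.314 J mol⁻¹ K⁻¹)(310 K) × ln(3.57×10⁶/8.89×10⁵)
   = (2.577 kJ/mol)(1.390) = 3.58 kJ/mol
ΔG > 0, so the forward reaction is non-spontaneous (proceeds in reverse).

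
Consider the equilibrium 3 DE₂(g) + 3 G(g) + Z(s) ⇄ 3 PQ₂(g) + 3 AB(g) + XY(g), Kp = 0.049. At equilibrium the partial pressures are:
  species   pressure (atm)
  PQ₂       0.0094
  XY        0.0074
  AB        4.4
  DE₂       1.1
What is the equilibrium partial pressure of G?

P(G) = 0.020 atm

(Z is a pure solid — omitted from Kp.)
At equilibrium, Kp = P(PQ₂)³·P(AB)³·P(XY) / (P(DE₂)³·P(G)³) = 0.049.
(0.0094)³·(4.4)³·(0.0074) / ((1.1)³·(P(G))³) = 0.049
P(G)³ = 8.03e-6 ⇒ P(G) = 0.020 atm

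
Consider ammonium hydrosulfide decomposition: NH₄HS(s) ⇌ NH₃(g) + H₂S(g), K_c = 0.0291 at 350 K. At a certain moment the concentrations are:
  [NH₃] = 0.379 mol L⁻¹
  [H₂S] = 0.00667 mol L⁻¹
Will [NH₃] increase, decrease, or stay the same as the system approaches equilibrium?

increase

(NH₄HS is a pure solid — omitted from Q_c.)
Q_c = [NH₃]·[H₂S] = (0.379)·(0.00667) = 0.00253
Q_c = 0.00253 < K_c = 0.0291: net forward reaction.
NH₃ is a product, so it increases.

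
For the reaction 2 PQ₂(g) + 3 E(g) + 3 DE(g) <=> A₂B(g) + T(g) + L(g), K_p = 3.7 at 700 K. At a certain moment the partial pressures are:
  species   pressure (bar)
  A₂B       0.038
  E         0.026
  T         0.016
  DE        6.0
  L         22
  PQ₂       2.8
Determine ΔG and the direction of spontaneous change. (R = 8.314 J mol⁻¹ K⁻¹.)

Q_p = P(A₂B)·P(T)·P(L) / (P(PQ₂)²·P(E)³·P(DE)³) = (0.038)·(0.016)·(22) / ((2.8)²·(0.026)³·(6.0)³) = 0.449
ΔG = RT ln(Q_p/K_p) = (8.314 J mol⁻¹ K⁻¹)(700 K) × ln(0.449/3.7)
   = (5.820 kJ/mol)(-2.109) = -12.3 kJ/mol
ΔG < 0, so the forward reaction is spontaneous (proceeds forward).

ΔG = -12.3 kJ/mol; the forward reaction is spontaneous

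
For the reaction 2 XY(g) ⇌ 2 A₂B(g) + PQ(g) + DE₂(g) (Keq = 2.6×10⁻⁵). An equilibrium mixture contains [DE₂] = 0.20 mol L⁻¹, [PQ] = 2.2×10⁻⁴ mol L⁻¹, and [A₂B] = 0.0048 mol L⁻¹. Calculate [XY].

At equilibrium, Keq = [A₂B]²·[PQ]·[DE₂] / [XY]² = 2.6×10⁻⁵.
(0.0048)²·(2.2×10⁻⁴)·(0.20) / ([XY])² = 2.6×10⁻⁵
[XY]² = 3.90×10⁻⁵ ⇒ [XY] = 0.0062 mol L⁻¹

[XY] = 0.0062 mol L⁻¹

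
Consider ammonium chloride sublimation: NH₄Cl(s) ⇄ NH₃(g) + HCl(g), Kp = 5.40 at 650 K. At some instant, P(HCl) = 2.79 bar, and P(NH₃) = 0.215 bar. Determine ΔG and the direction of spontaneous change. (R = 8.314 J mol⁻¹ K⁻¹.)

ΔG = -11.9 kJ/mol; the forward reaction is spontaneous

(NH₄Cl is a pure solid — omitted from Qp.)
Qp = P(NH₃)·P(HCl) = (0.215)·(2.79) = 0.600
ΔG = RT ln(Qp/Kp) = (8.314 J mol⁻¹ K⁻¹)(650 K) × ln(0.600/5.40)
   = (5.404 kJ/mol)(-2.197) = -11.9 kJ/mol
ΔG < 0, so the forward reaction is spontaneous (proceeds forward).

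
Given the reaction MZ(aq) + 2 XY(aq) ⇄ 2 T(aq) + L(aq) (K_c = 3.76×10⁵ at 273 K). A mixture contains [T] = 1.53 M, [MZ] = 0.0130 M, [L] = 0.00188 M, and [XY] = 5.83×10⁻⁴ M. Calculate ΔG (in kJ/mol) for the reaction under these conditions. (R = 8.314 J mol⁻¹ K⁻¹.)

Q_c = [T]²·[L] / ([MZ]·[XY]²) = (1.53)²·(0.00188) / ((0.0130)·(5.83×10⁻⁴)²) = 9.96×10⁵
ΔG = RT ln(Q_c/K_c) = (8.314 J mol⁻¹ K⁻¹)(273 K) × ln(9.96×10⁵/3.76×10⁵)
   = (2.270 kJ/mol)(0.9742) = 2.21 kJ/mol
ΔG > 0, so the forward reaction is non-spontaneous (proceeds in reverse).

ΔG = 2.21 kJ/mol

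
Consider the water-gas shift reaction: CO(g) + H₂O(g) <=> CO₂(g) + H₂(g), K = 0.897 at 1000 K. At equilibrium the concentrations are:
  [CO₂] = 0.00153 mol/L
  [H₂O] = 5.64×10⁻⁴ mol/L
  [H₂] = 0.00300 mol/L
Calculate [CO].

At equilibrium, K = [CO₂]·[H₂] / ([CO]·[H₂O]) = 0.897.
(0.00153)·(0.00300) / (([CO])·(5.64×10⁻⁴)) = 0.897
[CO] = 0.00907 mol/L

[CO] = 0.00907 mol/L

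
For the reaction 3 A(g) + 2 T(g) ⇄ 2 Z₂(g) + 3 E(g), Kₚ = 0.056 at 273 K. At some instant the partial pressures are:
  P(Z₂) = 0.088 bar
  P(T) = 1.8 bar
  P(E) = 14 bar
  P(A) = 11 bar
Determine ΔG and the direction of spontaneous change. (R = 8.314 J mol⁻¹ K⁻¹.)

Qₚ = P(Z₂)²·P(E)³ / (P(A)³·P(T)²) = (0.088)²·(14)³ / ((11)³·(1.8)²) = 0.00493
ΔG = RT ln(Qₚ/Kₚ) = (8.314 J mol⁻¹ K⁻¹)(273 K) × ln(0.00493/0.056)
   = (2.270 kJ/mol)(-2.430) = -5.52 kJ/mol
ΔG < 0, so the forward reaction is spontaneous (proceeds forward).

ΔG = -5.52 kJ/mol; the forward reaction is spontaneous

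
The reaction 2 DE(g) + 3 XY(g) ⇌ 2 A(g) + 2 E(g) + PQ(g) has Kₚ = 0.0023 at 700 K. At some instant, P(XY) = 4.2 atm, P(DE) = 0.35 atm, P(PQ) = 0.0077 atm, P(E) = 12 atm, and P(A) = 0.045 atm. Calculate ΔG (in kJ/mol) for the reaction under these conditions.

ΔG = -13.0 kJ/mol

Qₚ = P(A)²·P(E)²·P(PQ) / (P(DE)²·P(XY)³) = (0.045)²·(12)²·(0.0077) / ((0.35)²·(4.2)³) = 2.47×10⁻⁴
ΔG = RT ln(Qₚ/Kₚ) = (8.314 J mol⁻¹ K⁻¹)(700 K) × ln(2.47×10⁻⁴/0.0023)
   = (5.820 kJ/mol)(-2.231) = -13.0 kJ/mol
ΔG < 0, so the forward reaction is spontaneous (proceeds forward).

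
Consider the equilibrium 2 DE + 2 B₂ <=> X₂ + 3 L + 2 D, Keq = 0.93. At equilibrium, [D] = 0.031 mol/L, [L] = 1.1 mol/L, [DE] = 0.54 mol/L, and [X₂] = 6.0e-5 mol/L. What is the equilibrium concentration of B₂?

[B₂] = 5.3e-4 mol/L

At equilibrium, Keq = [X₂]·[L]³·[D]² / ([DE]²·[B₂]²) = 0.93.
(6.0e-5)·(1.1)³·(0.031)² / ((0.54)²·([B₂])²) = 0.93
[B₂]² = 2.83e-7 ⇒ [B₂] = 5.3e-4 mol/L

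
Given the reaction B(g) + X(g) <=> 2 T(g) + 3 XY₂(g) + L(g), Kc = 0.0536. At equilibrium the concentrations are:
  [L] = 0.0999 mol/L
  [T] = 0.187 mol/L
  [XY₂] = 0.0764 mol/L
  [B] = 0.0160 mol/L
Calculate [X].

[X] = 0.00182 mol/L

At equilibrium, Kc = [T]²·[XY₂]³·[L] / ([B]·[X]) = 0.0536.
(0.187)²·(0.0764)³·(0.0999) / ((0.0160)·([X])) = 0.0536
[X] = 0.00182 mol/L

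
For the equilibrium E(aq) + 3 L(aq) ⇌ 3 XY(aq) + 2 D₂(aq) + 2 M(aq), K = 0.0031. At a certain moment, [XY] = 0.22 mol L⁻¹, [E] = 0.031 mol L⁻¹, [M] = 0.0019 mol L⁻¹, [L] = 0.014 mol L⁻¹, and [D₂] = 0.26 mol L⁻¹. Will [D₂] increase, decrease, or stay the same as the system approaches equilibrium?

Q = [XY]³·[D₂]²·[M]² / ([E]·[L]³) = (0.22)³·(0.26)²·(0.0019)² / ((0.031)·(0.014)³) = 0.031
Q = 0.031 > K = 0.0031: net reverse reaction.
D₂ is a product, so it decreases.

decrease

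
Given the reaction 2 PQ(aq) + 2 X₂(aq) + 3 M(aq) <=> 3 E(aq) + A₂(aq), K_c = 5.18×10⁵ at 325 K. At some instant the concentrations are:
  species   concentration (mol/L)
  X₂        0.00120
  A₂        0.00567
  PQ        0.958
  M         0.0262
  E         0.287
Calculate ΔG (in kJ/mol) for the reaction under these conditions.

ΔG = 6.45 kJ/mol

Q_c = [E]³·[A₂] / ([PQ]²·[X₂]²·[M]³) = (0.287)³·(0.00567) / ((0.958)²·(0.00120)²·(0.0262)³) = 5.64×10⁶
ΔG = RT ln(Q_c/K_c) = (8.314 J mol⁻¹ K⁻¹)(325 K) × ln(5.64×10⁶/5.18×10⁵)
   = (2.702 kJ/mol)(2.388) = 6.45 kJ/mol
ΔG > 0, so the forward reaction is non-spontaneous (proceeds in reverse).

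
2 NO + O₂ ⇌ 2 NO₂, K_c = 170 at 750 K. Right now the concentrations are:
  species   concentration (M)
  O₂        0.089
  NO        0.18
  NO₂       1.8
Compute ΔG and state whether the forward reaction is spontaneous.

ΔG = 11.8 kJ/mol; the forward reaction is non-spontaneous

Q_c = [NO₂]² / ([NO]²·[O₂]) = (1.8)² / ((0.18)²·(0.089)) = 1120
ΔG = RT ln(Q_c/K_c) = (8.314 J mol⁻¹ K⁻¹)(750 K) × ln(1120/170)
   = (6.236 kJ/mol)(1.885) = 11.8 kJ/mol
ΔG > 0, so the forward reaction is non-spontaneous (proceeds in reverse).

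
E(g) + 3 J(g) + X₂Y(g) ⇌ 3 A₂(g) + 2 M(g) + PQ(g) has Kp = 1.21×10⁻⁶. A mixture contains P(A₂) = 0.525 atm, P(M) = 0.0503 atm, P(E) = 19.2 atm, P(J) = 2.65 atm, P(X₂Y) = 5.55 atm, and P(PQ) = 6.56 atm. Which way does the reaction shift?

Qp = P(A₂)³·P(M)²·P(PQ) / (P(E)·P(J)³·P(X₂Y)) = (0.525)³·(0.0503)²·(6.56) / ((19.2)·(2.65)³·(5.55)) = 1.21×10⁻⁶
Qp = 1.21×10⁻⁶ = Kp, so the system is already at equilibrium.

at equilibrium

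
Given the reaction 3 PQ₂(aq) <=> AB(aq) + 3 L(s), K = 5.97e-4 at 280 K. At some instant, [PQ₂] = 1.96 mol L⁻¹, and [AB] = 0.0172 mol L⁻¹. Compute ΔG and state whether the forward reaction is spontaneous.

ΔG = 3.12 kJ/mol; the forward reaction is non-spontaneous

(L is a pure solid — omitted from Q.)
Q = [AB] / [PQ₂]³ = (0.0172) / (1.96)³ = 0.00228
ΔG = RT ln(Q/K) = (8.314 J mol⁻¹ K⁻¹)(280 K) × ln(0.00228/5.97e-4)
   = (2.328 kJ/mol)(1.340) = 3.12 kJ/mol
ΔG > 0, so the forward reaction is non-spontaneous (proceeds in reverse).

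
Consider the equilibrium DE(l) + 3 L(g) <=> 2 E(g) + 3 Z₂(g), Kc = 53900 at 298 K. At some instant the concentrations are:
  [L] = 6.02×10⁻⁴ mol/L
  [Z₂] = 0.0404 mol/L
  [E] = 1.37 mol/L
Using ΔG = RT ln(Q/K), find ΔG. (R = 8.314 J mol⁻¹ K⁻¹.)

ΔG = 5.83 kJ/mol

(DE is a pure liquid — omitted from Qc.)
Qc = [E]²·[Z₂]³ / [L]³ = (1.37)²·(0.0404)³ / (6.02×10⁻⁴)³ = 5.67×10⁵
ΔG = RT ln(Qc/Kc) = (8.314 J mol⁻¹ K⁻¹)(298 K) × ln(5.67×10⁵/53900)
   = (2.478 kJ/mol)(2.353) = 5.83 kJ/mol
ΔG > 0, so the forward reaction is non-spontaneous (proceeds in reverse).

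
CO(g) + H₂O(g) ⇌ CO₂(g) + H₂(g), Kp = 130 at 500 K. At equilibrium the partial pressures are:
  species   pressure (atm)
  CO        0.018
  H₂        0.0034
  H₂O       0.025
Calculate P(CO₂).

P(CO₂) = 17 atm

At equilibrium, Kp = P(CO₂)·P(H₂) / (P(CO)·P(H₂O)) = 130.
(P(CO₂))·(0.0034) / ((0.018)·(0.025)) = 130
P(CO₂) = 17.2 = 17 atm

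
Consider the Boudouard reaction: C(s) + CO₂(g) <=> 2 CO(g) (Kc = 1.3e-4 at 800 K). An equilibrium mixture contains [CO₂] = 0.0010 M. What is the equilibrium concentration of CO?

[CO] = 3.6e-4 M

(C is a pure solid — omitted from Kc.)
At equilibrium, Kc = [CO]² / [CO₂] = 1.3e-4.
([CO])² / (0.0010) = 1.3e-4
[CO]² = 1.30e-7 ⇒ [CO] = 3.6e-4 M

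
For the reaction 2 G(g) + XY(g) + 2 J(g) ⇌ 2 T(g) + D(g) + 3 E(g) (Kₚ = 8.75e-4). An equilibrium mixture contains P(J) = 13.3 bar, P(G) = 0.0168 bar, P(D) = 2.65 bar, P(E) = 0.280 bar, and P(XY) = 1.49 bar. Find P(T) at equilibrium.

At equilibrium, Kₚ = P(T)²·P(D)·P(E)³ / (P(G)²·P(XY)·P(J)²) = 8.75e-4.
(P(T))²·(2.65)·(0.280)³ / ((0.0168)²·(1.49)·(13.3)²) = 8.75e-4
P(T)² = 0.00112 ⇒ P(T) = 0.0335 bar

P(T) = 0.0335 bar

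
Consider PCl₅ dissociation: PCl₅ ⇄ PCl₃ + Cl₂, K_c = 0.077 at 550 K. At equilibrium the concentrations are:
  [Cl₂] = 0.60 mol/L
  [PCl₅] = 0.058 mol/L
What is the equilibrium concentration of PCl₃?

At equilibrium, K_c = [PCl₃]·[Cl₂] / [PCl₅] = 0.077.
([PCl₃])·(0.60) / (0.058) = 0.077
[PCl₃] = 0.00744 = 0.0074 mol/L

[PCl₃] = 0.0074 mol/L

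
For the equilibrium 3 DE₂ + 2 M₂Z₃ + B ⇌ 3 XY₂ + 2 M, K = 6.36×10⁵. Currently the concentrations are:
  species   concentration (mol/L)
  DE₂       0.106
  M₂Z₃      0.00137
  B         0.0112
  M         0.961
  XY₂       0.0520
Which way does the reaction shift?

Q = [XY₂]³·[M]² / ([DE₂]³·[M₂Z₃]²·[B]) = (0.0520)³·(0.961)² / ((0.106)³·(0.00137)²·(0.0112)) = 5.19×10⁶
Q = 5.19×10⁶ > K = 6.36×10⁵, so the reverse reaction proceeds.

to the left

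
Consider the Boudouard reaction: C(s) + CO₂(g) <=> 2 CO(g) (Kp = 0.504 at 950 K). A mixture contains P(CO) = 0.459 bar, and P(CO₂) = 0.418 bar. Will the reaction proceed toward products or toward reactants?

(C is a pure solid — omitted from Qp.)
Qp = P(CO)² / P(CO₂) = (0.459)² / (0.418) = 0.504
Qp = 0.504 = Kp, so the system is already at equilibrium.

neither direction; the system is at equilibrium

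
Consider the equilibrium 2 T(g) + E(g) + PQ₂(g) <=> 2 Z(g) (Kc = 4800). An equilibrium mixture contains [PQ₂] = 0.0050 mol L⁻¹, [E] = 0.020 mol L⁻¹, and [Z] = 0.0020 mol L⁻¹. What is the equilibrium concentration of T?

[T] = 0.0029 mol L⁻¹

At equilibrium, Kc = [Z]² / ([T]²·[E]·[PQ₂]) = 4800.
(0.0020)² / (([T])²·(0.020)·(0.0050)) = 4800
[T]² = 8.33×10⁻⁶ ⇒ [T] = 0.0029 mol L⁻¹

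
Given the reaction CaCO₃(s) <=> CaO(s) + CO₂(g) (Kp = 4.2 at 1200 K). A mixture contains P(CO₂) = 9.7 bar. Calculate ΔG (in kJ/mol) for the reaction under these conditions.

(CaCO₃, CaO are pure solids — omitted from Qp.)
Qp = P(CO₂) = 9.70
ΔG = RT ln(Qp/Kp) = (8.314 J mol⁻¹ K⁻¹)(1200 K) × ln(9.70/4.2)
   = (9.977 kJ/mol)(0.8370) = 8.35 kJ/mol
ΔG > 0, so the forward reaction is non-spontaneous (proceeds in reverse).

ΔG = 8.35 kJ/mol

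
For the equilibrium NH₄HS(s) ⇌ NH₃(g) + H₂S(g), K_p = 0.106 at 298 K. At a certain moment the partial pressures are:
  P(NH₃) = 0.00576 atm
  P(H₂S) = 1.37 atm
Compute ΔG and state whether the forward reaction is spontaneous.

(NH₄HS is a pure solid — omitted from Q_p.)
Q_p = P(NH₃)·P(H₂S) = (0.00576)·(1.37) = 0.00789
ΔG = RT ln(Q_p/K_p) = (8.314 J mol⁻¹ K⁻¹)(298 K) × ln(0.00789/0.106)
   = (2.478 kJ/mol)(-2.598) = -6.44 kJ/mol
ΔG < 0, so the forward reaction is spontaneous (proceeds forward).

ΔG = -6.44 kJ/mol; the forward reaction is spontaneous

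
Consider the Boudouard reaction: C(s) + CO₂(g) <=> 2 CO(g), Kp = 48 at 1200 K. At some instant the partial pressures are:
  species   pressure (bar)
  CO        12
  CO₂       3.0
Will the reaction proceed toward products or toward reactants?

(C is a pure solid — omitted from Qp.)
Qp = P(CO)² / P(CO₂) = (12)² / (3.0) = 48
Qp = 48 = Kp, so the system is already at equilibrium.

no net change (already at equilibrium)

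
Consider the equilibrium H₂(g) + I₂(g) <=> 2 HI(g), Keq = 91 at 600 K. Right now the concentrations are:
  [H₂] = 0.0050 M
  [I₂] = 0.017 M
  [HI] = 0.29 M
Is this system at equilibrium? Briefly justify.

Q = [HI]² / ([H₂]·[I₂]) = (0.29)² / ((0.0050)·(0.017)) = 990
Q = 990 > Keq = 91: net reverse reaction.

no; Q > K, reaction proceeds in reverse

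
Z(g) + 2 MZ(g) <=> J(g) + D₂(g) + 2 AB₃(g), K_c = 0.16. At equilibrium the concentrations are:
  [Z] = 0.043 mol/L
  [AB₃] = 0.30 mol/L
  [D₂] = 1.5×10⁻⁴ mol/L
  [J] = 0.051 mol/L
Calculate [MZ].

At equilibrium, K_c = [J]·[D₂]·[AB₃]² / ([Z]·[MZ]²) = 0.16.
(0.051)·(1.5×10⁻⁴)·(0.30)² / ((0.043)·([MZ])²) = 0.16
[MZ]² = 1.00×10⁻⁴ ⇒ [MZ] = 0.010 mol/L

[MZ] = 0.010 mol/L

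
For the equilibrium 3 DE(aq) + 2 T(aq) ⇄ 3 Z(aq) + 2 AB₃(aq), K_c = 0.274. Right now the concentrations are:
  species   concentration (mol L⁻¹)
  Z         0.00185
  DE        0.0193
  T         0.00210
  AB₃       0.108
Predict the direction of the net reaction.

in the reverse direction

Q_c = [Z]³·[AB₃]² / ([DE]³·[T]²) = (0.00185)³·(0.108)² / ((0.0193)³·(0.00210)²) = 2.33
Q_c = 2.33 > K_c = 0.274, so the reverse reaction proceeds.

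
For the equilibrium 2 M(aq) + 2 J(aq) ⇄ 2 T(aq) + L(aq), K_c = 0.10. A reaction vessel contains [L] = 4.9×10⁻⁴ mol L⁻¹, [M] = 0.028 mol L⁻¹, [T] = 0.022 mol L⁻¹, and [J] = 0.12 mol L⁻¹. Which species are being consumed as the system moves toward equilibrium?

M, J (reactants)

Q_c = [T]²·[L] / ([M]²·[J]²) = (0.022)²·(4.9×10⁻⁴) / ((0.028)²·(0.12)²) = 0.021
Q_c = 0.021 < K_c = 0.10: net forward reaction.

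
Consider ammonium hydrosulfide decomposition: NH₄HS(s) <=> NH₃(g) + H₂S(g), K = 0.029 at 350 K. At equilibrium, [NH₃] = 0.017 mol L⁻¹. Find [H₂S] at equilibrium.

(NH₄HS is a pure solid — omitted from K.)
At equilibrium, K = [NH₃]·[H₂S] = 0.029.
(0.017)·([H₂S]) = 0.029
[H₂S] = 1.71 = 1.7 mol L⁻¹

[H₂S] = 1.7 mol L⁻¹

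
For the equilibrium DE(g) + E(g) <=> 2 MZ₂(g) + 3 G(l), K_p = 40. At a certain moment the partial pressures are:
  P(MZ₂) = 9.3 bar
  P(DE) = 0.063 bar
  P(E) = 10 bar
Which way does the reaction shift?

to the left

(G is a pure liquid — omitted from Q_p.)
Q_p = P(MZ₂)² / (P(DE)·P(E)) = (9.3)² / ((0.063)·(10)) = 140
Q_p = 140 > K_p = 40, so the reverse reaction proceeds.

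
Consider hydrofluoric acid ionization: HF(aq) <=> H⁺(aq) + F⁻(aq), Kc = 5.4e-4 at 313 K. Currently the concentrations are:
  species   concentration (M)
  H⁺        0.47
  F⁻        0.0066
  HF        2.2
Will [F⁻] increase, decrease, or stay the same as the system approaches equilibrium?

Qc = [H⁺]·[F⁻] / [HF] = (0.47)·(0.0066) / (2.2) = 0.0014
Qc = 0.0014 > Kc = 5.4e-4: net reverse reaction.
F⁻ is a product, so it decreases.

decrease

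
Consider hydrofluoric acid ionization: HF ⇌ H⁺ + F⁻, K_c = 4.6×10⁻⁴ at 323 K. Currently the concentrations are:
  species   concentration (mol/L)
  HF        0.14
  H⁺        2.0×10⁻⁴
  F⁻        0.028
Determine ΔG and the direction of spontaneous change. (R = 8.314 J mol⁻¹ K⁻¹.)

Q_c = [H⁺]·[F⁻] / [HF] = (2.0×10⁻⁴)·(0.028) / (0.14) = 4.00×10⁻⁵
ΔG = RT ln(Q_c/K_c) = (8.314 J mol⁻¹ K⁻¹)(323 K) × ln(4.00×10⁻⁵/4.6×10⁻⁴)
   = (2.685 kJ/mol)(-2.442) = -6.56 kJ/mol
ΔG < 0, so the forward reaction is spontaneous (proceeds forward).

ΔG = -6.56 kJ/mol; the forward reaction is spontaneous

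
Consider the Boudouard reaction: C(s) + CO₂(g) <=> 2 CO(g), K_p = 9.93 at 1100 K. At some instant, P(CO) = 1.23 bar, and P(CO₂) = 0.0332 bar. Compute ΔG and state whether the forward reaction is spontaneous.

(C is a pure solid — omitted from Q_p.)
Q_p = P(CO)² / P(CO₂) = (1.23)² / (0.0332) = 45.6
ΔG = RT ln(Q_p/K_p) = (8.314 J mol⁻¹ K⁻¹)(1100 K) × ln(45.6/9.93)
   = (9.145 kJ/mol)(1.524) = 13.9 kJ/mol
ΔG > 0, so the forward reaction is non-spontaneous (proceeds in reverse).

ΔG = 13.9 kJ/mol; the forward reaction is non-spontaneous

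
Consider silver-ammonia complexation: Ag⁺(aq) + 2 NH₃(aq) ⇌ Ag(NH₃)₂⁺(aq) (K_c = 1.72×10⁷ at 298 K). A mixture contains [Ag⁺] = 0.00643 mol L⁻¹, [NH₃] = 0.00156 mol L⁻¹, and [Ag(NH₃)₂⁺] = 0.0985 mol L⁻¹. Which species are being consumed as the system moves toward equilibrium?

Ag⁺, NH₃ (reactants)

Q_c = [Ag(NH₃)₂⁺] / ([Ag⁺]·[NH₃]²) = (0.0985) / ((0.00643)·(0.00156)²) = 6.29×10⁶
Q_c = 6.29×10⁶ < K_c = 1.72×10⁷: net forward reaction.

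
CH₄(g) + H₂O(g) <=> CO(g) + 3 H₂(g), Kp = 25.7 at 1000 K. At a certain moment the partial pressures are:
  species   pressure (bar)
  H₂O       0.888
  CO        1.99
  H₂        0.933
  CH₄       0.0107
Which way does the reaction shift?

Qp = P(CO)·P(H₂)³ / (P(CH₄)·P(H₂O)) = (1.99)·(0.933)³ / ((0.0107)·(0.888)) = 170
Qp = 170 > Kp = 25.7, so the reverse reaction proceeds.

reverse (toward reactants)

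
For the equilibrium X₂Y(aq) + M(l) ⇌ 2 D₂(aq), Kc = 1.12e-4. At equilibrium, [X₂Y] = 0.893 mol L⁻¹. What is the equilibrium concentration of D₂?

[D₂] = 0.0100 mol L⁻¹

(M is a pure liquid — omitted from Kc.)
At equilibrium, Kc = [D₂]² / [X₂Y] = 1.12e-4.
([D₂])² / (0.893) = 1.12e-4
[D₂]² = 1.00e-4 ⇒ [D₂] = 0.0100 mol L⁻¹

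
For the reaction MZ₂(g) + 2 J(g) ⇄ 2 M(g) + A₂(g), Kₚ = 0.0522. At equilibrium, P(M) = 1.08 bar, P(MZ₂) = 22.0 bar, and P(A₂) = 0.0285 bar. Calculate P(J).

P(J) = 0.170 bar

At equilibrium, Kₚ = P(M)²·P(A₂) / (P(MZ₂)·P(J)²) = 0.0522.
(1.08)²·(0.0285) / ((22.0)·(P(J))²) = 0.0522
P(J)² = 0.0289 ⇒ P(J) = 0.170 bar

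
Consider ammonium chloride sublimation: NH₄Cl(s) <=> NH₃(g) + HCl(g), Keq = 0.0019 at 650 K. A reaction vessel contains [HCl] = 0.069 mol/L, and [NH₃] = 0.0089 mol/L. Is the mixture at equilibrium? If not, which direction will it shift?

(NH₄Cl is a pure solid — omitted from Q.)
Q = [NH₃]·[HCl] = (0.0089)·(0.069) = 6.1×10⁻⁴
Q = 6.1×10⁻⁴ < Keq = 0.0019: net forward reaction.

no; Q < K, reaction proceeds forward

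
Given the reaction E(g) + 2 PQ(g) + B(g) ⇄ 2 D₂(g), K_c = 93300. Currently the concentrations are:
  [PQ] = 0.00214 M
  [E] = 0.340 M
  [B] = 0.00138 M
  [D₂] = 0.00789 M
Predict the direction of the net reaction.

to the right

Q_c = [D₂]² / ([E]·[PQ]²·[B]) = (0.00789)² / ((0.340)·(0.00214)²·(0.00138)) = 29000
Q_c = 29000 < K_c = 93300, so the forward reaction proceeds.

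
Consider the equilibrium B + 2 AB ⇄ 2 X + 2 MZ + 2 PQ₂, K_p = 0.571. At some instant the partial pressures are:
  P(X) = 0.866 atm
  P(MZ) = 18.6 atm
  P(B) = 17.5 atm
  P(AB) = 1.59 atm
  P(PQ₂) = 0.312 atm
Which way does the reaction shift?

neither direction; the system is at equilibrium

Q_p = P(X)²·P(MZ)²·P(PQ₂)² / (P(B)·P(AB)²) = (0.866)²·(18.6)²·(0.312)² / ((17.5)·(1.59)²) = 0.571
Q_p = 0.571 = K_p, so the system is already at equilibrium.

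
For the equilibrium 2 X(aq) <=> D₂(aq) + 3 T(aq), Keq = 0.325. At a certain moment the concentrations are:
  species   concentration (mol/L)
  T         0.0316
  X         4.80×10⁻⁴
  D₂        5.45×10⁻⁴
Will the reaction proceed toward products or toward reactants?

Q = [D₂]·[T]³ / [X]² = (5.45×10⁻⁴)·(0.0316)³ / (4.80×10⁻⁴)² = 0.0746
Q = 0.0746 < Keq = 0.325, so the forward reaction proceeds.

in the forward direction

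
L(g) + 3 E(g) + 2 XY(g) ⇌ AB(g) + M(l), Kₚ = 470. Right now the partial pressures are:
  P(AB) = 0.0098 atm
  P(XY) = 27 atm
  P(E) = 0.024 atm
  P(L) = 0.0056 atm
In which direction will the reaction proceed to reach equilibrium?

(M is a pure liquid — omitted from Qₚ.)
Qₚ = P(AB) / (P(L)·P(E)³·P(XY)²) = (0.0098) / ((0.0056)·(0.024)³·(27)²) = 170
Qₚ = 170 < Kₚ = 470, so the forward reaction proceeds.

in the forward direction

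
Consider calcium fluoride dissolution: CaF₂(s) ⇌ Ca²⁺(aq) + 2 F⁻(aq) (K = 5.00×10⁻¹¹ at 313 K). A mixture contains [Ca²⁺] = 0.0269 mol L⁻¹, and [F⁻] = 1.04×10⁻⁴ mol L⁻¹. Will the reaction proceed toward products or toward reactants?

(CaF₂ is a pure solid — omitted from Q.)
Q = [Ca²⁺]·[F⁻]² = (0.0269)·(1.04×10⁻⁴)² = 2.91×10⁻¹⁰
Q = 2.91×10⁻¹⁰ > K = 5.00×10⁻¹¹, so the reverse reaction proceeds.

toward reactants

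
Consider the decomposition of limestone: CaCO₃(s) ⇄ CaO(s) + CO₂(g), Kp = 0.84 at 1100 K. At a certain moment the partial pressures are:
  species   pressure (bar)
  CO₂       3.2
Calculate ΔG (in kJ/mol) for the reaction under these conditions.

(CaCO₃, CaO are pure solids — omitted from Qp.)
Qp = P(CO₂) = 3.20
ΔG = RT ln(Qp/Kp) = (8.314 J mol⁻¹ K⁻¹)(1100 K) × ln(3.20/0.84)
   = (9.145 kJ/mol)(1.338) = 12.2 kJ/mol
ΔG > 0, so the forward reaction is non-spontaneous (proceeds in reverse).

ΔG = 12.2 kJ/mol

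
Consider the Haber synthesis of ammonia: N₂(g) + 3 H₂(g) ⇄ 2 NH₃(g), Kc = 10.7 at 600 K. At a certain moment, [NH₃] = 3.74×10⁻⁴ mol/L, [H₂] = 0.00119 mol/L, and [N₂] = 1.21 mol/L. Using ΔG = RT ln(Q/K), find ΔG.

ΔG = 9.27 kJ/mol

Qc = [NH₃]² / ([N₂]·[H₂]³) = (3.74×10⁻⁴)² / ((1.21)·(0.00119)³) = 68.6
ΔG = RT ln(Qc/Kc) = (8.314 J mol⁻¹ K⁻¹)(600 K) × ln(68.6/10.7)
   = (4.988 kJ/mol)(1.858) = 9.27 kJ/mol
ΔG > 0, so the forward reaction is non-spontaneous (proceeds in reverse).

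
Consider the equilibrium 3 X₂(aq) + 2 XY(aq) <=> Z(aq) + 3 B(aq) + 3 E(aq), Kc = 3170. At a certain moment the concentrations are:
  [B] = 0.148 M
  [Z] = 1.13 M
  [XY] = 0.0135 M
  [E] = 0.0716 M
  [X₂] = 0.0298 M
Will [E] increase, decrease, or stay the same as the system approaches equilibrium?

Qc = [Z]·[B]³·[E]³ / ([X₂]³·[XY]²) = (1.13)·(0.148)³·(0.0716)³ / ((0.0298)³·(0.0135)²) = 279
Qc = 279 < Kc = 3170: net forward reaction.
E is a product, so it increases.

increase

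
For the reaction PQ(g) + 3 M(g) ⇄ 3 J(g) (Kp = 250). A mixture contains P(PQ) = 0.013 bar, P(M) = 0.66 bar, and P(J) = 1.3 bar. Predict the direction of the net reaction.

Qp = P(J)³ / (P(PQ)·P(M)³) = (1.3)³ / ((0.013)·(0.66)³) = 590
Qp = 590 > Kp = 250, so the reverse reaction proceeds.

toward reactants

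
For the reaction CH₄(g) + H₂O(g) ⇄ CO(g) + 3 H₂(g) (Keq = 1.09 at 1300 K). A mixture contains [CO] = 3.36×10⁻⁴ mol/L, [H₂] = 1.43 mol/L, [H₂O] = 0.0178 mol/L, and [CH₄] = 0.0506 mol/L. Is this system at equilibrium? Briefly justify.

yes, at equilibrium

Q = [CO]·[H₂]³ / ([CH₄]·[H₂O]) = (3.36×10⁻⁴)·(1.43)³ / ((0.0506)·(0.0178)) = 1.09
Q = 1.09 = Keq; the system is at equilibrium.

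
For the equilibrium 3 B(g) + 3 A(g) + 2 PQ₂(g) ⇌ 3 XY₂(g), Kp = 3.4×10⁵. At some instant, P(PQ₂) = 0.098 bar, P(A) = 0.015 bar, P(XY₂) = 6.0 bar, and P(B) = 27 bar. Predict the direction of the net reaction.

neither direction; the system is at equilibrium

Qp = P(XY₂)³ / (P(B)³·P(A)³·P(PQ₂)²) = (6.0)³ / ((27)³·(0.015)³·(0.098)²) = 3.4×10⁵
Qp = 3.4×10⁵ = Kp, so the system is already at equilibrium.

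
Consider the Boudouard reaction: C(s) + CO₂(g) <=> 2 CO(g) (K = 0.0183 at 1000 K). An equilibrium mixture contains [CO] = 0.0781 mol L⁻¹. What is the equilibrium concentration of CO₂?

[CO₂] = 0.333 mol L⁻¹

(C is a pure solid — omitted from K.)
At equilibrium, K = [CO]² / [CO₂] = 0.0183.
(0.0781)² / ([CO₂]) = 0.0183
[CO₂] = 0.333 mol L⁻¹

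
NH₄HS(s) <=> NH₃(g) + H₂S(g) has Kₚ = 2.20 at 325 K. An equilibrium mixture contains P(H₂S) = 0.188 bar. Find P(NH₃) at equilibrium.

(NH₄HS is a pure solid — omitted from Kₚ.)
At equilibrium, Kₚ = P(NH₃)·P(H₂S) = 2.20.
(P(NH₃))·(0.188) = 2.20
P(NH₃) = 11.7 bar

P(NH₃) = 11.7 bar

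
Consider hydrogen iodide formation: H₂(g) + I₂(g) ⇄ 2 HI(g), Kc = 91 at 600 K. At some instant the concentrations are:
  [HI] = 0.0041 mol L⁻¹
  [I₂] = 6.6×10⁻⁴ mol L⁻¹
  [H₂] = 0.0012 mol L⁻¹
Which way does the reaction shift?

forward (toward products)

Qc = [HI]² / ([H₂]·[I₂]) = (0.0041)² / ((0.0012)·(6.6×10⁻⁴)) = 21
Qc = 21 < Kc = 91, so the forward reaction proceeds.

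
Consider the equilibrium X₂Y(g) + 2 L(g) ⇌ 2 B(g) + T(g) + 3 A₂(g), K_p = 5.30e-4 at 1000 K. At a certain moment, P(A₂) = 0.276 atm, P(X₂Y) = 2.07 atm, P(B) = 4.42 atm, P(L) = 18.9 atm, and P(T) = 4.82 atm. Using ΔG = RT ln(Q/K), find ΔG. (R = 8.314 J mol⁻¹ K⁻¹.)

ΔG = 13.5 kJ/mol

Q_p = P(B)²·P(T)·P(A₂)³ / (P(X₂Y)·P(L)²) = (4.42)²·(4.82)·(0.276)³ / ((2.07)·(18.9)²) = 0.00268
ΔG = RT ln(Q_p/K_p) = (8.314 J mol⁻¹ K⁻¹)(1000 K) × ln(0.00268/5.30e-4)
   = (8.314 kJ/mol)(1.621) = 13.5 kJ/mol
ΔG > 0, so the forward reaction is non-spontaneous (proceeds in reverse).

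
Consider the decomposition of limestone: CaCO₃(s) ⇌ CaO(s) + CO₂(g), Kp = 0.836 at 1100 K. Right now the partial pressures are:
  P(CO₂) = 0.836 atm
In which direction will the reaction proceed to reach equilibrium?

no net change (already at equilibrium)

(CaCO₃, CaO are pure solids — omitted from Qp.)
Qp = P(CO₂) = 0.836
Qp = 0.836 = Kp, so the system is already at equilibrium.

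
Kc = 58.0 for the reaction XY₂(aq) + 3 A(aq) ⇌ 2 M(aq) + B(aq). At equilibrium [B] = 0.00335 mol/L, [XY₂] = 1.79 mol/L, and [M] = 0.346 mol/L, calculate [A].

[A] = 0.0157 mol/L

At equilibrium, Kc = [M]²·[B] / ([XY₂]·[A]³) = 58.0.
(0.346)²·(0.00335) / ((1.79)·([A])³) = 58.0
[A]³ = 3.86×10⁻⁶ ⇒ [A] = 0.0157 mol/L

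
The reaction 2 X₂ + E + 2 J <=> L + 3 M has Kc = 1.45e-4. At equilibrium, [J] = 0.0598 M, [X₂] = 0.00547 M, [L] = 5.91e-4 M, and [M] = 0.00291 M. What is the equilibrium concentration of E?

At equilibrium, Kc = [L]·[M]³ / ([X₂]²·[E]·[J]²) = 1.45e-4.
(5.91e-4)·(0.00291)³ / ((0.00547)²·([E])·(0.0598)²) = 1.45e-4
[E] = 0.939 M

[E] = 0.939 M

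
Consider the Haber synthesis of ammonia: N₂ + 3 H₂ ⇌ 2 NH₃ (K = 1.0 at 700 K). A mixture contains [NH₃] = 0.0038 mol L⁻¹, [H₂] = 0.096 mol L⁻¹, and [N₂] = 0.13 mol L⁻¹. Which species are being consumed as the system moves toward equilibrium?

Q = [NH₃]² / ([N₂]·[H₂]³) = (0.0038)² / ((0.13)·(0.096)³) = 0.13
Q = 0.13 < K = 1.0: net forward reaction.

N₂, H₂ (reactants)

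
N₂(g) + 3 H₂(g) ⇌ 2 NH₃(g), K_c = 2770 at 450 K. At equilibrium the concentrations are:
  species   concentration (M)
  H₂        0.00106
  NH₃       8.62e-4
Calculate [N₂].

At equilibrium, K_c = [NH₃]² / ([N₂]·[H₂]³) = 2770.
(8.62e-4)² / (([N₂])·(0.00106)³) = 2770
[N₂] = 0.225 M

[N₂] = 0.225 M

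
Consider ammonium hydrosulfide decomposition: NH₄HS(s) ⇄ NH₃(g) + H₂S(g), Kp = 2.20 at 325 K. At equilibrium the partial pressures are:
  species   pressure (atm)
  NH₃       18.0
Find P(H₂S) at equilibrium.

(NH₄HS is a pure solid — omitted from Kp.)
At equilibrium, Kp = P(NH₃)·P(H₂S) = 2.20.
(18.0)·(P(H₂S)) = 2.20
P(H₂S) = 0.122 atm

P(H₂S) = 0.122 atm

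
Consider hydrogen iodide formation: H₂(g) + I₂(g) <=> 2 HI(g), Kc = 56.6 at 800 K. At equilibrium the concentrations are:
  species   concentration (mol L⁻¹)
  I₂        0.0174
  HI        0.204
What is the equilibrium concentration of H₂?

[H₂] = 0.0423 mol L⁻¹

At equilibrium, Kc = [HI]² / ([H₂]·[I₂]) = 56.6.
(0.204)² / (([H₂])·(0.0174)) = 56.6
[H₂] = 0.0423 mol L⁻¹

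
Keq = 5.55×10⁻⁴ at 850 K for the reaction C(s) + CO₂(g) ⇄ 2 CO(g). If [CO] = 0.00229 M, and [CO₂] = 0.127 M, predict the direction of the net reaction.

(C is a pure solid — omitted from Q.)
Q = [CO]² / [CO₂] = (0.00229)² / (0.127) = 4.13×10⁻⁵
Q = 4.13×10⁻⁵ < Keq = 5.55×10⁻⁴, so the forward reaction proceeds.

to the right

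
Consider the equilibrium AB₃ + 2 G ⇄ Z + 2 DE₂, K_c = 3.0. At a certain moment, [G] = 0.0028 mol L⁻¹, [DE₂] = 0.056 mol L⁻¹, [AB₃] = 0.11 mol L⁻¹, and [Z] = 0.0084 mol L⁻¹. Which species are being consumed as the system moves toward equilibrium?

Q_c = [Z]·[DE₂]² / ([AB₃]·[G]²) = (0.0084)·(0.056)² / ((0.11)·(0.0028)²) = 31
Q_c = 31 > K_c = 3.0: net reverse reaction.

Z, DE₂ (products)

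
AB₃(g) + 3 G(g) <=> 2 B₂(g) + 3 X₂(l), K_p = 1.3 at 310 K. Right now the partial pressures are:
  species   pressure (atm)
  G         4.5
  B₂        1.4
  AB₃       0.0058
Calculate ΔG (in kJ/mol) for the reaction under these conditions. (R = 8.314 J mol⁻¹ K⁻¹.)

ΔG = 2.70 kJ/mol

(X₂ is a pure liquid — omitted from Q_p.)
Q_p = P(B₂)² / (P(AB₃)·P(G)³) = (1.4)² / ((0.0058)·(4.5)³) = 3.71
ΔG = RT ln(Q_p/K_p) = (8.314 J mol⁻¹ K⁻¹)(310 K) × ln(3.71/1.3)
   = (2.577 kJ/mol)(1.049) = 2.70 kJ/mol
ΔG > 0, so the forward reaction is non-spontaneous (proceeds in reverse).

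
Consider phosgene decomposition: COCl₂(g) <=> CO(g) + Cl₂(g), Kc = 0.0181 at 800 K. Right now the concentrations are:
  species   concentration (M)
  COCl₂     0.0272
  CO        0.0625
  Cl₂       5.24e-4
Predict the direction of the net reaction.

Qc = [CO]·[Cl₂] / [COCl₂] = (0.0625)·(5.24e-4) / (0.0272) = 0.00120
Qc = 0.00120 < Kc = 0.0181, so the forward reaction proceeds.

in the forward direction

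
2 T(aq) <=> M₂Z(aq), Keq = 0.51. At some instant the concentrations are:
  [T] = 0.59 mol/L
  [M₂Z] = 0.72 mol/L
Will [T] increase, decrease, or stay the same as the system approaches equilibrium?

increase

Q = [M₂Z] / [T]² = (0.72) / (0.59)² = 2.1
Q = 2.1 > Keq = 0.51: net reverse reaction.
T is a reactant, so it increases.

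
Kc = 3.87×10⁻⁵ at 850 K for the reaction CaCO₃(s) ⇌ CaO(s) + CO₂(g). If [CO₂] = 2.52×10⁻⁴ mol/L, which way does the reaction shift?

reverse (toward reactants)

(CaCO₃, CaO are pure solids — omitted from Qc.)
Qc = [CO₂] = 2.52×10⁻⁴
Qc = 2.52×10⁻⁴ > Kc = 3.87×10⁻⁵, so the reverse reaction proceeds.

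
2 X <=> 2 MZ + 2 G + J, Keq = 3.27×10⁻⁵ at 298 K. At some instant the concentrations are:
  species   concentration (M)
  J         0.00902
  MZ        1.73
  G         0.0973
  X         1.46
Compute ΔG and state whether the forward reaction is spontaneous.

ΔG = 3.22 kJ/mol; the forward reaction is non-spontaneous

Q = [MZ]²·[G]²·[J] / [X]² = (1.73)²·(0.0973)²·(0.00902) / (1.46)² = 1.20×10⁻⁴
ΔG = RT ln(Q/Keq) = (8.314 J mol⁻¹ K⁻¹)(298 K) × ln(1.20×10⁻⁴/3.27×10⁻⁵)
   = (2.478 kJ/mol)(1.300) = 3.22 kJ/mol
ΔG > 0, so the forward reaction is non-spontaneous (proceeds in reverse).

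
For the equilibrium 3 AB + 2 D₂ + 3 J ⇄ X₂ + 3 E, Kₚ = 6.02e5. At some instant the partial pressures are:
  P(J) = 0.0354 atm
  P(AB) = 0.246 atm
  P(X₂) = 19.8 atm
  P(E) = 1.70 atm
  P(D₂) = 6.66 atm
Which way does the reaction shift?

toward reactants

Qₚ = P(X₂)·P(E)³ / (P(AB)³·P(D₂)²·P(J)³) = (19.8)·(1.70)³ / ((0.246)³·(6.66)²·(0.0354)³) = 3.32e6
Qₚ = 3.32e6 > Kₚ = 6.02e5, so the reverse reaction proceeds.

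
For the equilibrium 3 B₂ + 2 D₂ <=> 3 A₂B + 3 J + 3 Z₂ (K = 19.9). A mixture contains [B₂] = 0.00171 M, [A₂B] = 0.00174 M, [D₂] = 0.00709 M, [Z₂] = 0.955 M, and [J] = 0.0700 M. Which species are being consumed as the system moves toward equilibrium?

Q = [A₂B]³·[J]³·[Z₂]³ / ([B₂]³·[D₂]²) = (0.00174)³·(0.0700)³·(0.955)³ / ((0.00171)³·(0.00709)²) = 6.26
Q = 6.26 < K = 19.9: net forward reaction.

B₂, D₂ (reactants)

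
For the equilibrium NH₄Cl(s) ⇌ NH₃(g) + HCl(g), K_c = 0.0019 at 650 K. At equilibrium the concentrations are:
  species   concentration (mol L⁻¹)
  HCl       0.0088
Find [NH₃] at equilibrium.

(NH₄Cl is a pure solid — omitted from K_c.)
At equilibrium, K_c = [NH₃]·[HCl] = 0.0019.
([NH₃])·(0.0088) = 0.0019
[NH₃] = 0.216 = 0.22 mol L⁻¹

[NH₃] = 0.22 mol L⁻¹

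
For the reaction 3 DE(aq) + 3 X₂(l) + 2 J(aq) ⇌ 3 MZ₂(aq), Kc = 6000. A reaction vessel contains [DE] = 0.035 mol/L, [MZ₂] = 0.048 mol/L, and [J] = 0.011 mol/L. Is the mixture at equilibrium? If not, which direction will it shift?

(X₂ is a pure liquid — omitted from Qc.)
Qc = [MZ₂]³ / ([DE]³·[J]²) = (0.048)³ / ((0.035)³·(0.011)²) = 21000
Qc = 21000 > Kc = 6000: net reverse reaction.

no; Q > K, reaction proceeds in reverse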